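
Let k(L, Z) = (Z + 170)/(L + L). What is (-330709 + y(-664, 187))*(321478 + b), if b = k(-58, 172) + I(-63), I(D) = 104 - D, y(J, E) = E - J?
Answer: -3076789913031/29 ≈ -1.0610e+11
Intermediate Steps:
k(L, Z) = (170 + Z)/(2*L) (k(L, Z) = (170 + Z)/((2*L)) = (170 + Z)*(1/(2*L)) = (170 + Z)/(2*L))
b = 9515/58 (b = (1/2)*(170 + 172)/(-58) + (104 - 1*(-63)) = (1/2)*(-1/58)*342 + (104 + 63) = -171/58 + 167 = 9515/58 ≈ 164.05)
(-330709 + y(-664, 187))*(321478 + b) = (-330709 + (187 - 1*(-664)))*(321478 + 9515/58) = (-330709 + (187 + 664))*(18655239/58) = (-330709 + 851)*(18655239/58) = -329858*18655239/58 = -3076789913031/29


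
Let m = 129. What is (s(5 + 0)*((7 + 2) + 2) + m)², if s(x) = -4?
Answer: 7225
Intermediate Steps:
(s(5 + 0)*((7 + 2) + 2) + m)² = (-4*((7 + 2) + 2) + 129)² = (-4*(9 + 2) + 129)² = (-4*11 + 129)² = (-44 + 129)² = 85² = 7225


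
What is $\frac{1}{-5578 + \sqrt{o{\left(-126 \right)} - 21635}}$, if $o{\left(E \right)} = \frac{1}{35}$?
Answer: $- \frac{97615}{544875082} - \frac{3 i \sqrt{736190}}{544875082} \approx -0.00017915 - 4.7241 \cdot 10^{-6} i$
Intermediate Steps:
$o{\left(E \right)} = \frac{1}{35}$
$\frac{1}{-5578 + \sqrt{o{\left(-126 \right)} - 21635}} = \frac{1}{-5578 + \sqrt{\frac{1}{35} - 21635}} = \frac{1}{-5578 + \sqrt{- \frac{757224}{35}}} = \frac{1}{-5578 + \frac{6 i \sqrt{736190}}{35}}$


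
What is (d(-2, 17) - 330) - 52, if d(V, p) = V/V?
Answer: -381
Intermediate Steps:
d(V, p) = 1
(d(-2, 17) - 330) - 52 = (1 - 330) - 52 = -329 - 52 = -381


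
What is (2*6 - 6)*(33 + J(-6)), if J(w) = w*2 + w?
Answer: 90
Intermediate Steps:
J(w) = 3*w (J(w) = 2*w + w = 3*w)
(2*6 - 6)*(33 + J(-6)) = (2*6 - 6)*(33 + 3*(-6)) = (12 - 6)*(33 - 18) = 6*15 = 90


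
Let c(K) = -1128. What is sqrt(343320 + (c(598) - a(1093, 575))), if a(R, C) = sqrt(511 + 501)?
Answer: sqrt(342192 - 2*sqrt(253)) ≈ 584.94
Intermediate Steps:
a(R, C) = 2*sqrt(253) (a(R, C) = sqrt(1012) = 2*sqrt(253))
sqrt(343320 + (c(598) - a(1093, 575))) = sqrt(343320 + (-1128 - 2*sqrt(253))) = sqrt(342192 - 2*sqrt(253))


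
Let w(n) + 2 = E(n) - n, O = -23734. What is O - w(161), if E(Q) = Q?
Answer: -23732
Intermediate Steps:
w(n) = -2 (w(n) = -2 + (n - n) = -2 + 0 = -2)
O - w(161) = -23734 - 1*(-2) = -23734 + 2 = -23732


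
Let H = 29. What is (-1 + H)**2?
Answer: 784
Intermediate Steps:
(-1 + H)**2 = (-1 + 29)**2 = 28**2 = 784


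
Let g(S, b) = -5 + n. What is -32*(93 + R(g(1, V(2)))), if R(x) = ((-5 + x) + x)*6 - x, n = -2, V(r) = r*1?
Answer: 448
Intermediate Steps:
V(r) = r
g(S, b) = -7 (g(S, b) = -5 - 2 = -7)
R(x) = -30 + 11*x (R(x) = (-5 + 2*x)*6 - x = (-30 + 12*x) - x = -30 + 11*x)
-32*(93 + R(g(1, V(2)))) = -32*(93 + (-30 + 11*(-7))) = -32*(93 + (-30 - 77)) = -32*(93 - 107) = -32*(-14) = 448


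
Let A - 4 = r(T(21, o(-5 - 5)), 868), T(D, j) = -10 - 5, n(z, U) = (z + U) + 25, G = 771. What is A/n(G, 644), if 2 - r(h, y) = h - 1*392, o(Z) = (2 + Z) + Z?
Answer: 413/1440 ≈ 0.28681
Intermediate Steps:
n(z, U) = 25 + U + z (n(z, U) = (U + z) + 25 = 25 + U + z)
o(Z) = 2 + 2*Z
T(D, j) = -15
r(h, y) = 394 - h (r(h, y) = 2 - (h - 1*392) = 2 - (h - 392) = 2 - (-392 + h) = 2 + (392 - h) = 394 - h)
A = 413 (A = 4 + (394 - 1*(-15)) = 4 + (394 + 15) = 4 + 409 = 413)
A/n(G, 644) = 413/(25 + 644 + 771) = 413/1440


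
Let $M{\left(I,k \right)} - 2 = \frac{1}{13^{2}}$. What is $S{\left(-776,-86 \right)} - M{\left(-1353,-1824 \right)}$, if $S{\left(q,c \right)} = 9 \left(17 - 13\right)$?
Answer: $\frac{5745}{169} \approx 33.994$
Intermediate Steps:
$S{\left(q,c \right)} = 36$ ($S{\left(q,c \right)} = 9 \cdot 4 = 36$)
$M{\left(I,k \right)} = \frac{339}{169}$ ($M{\left(I,k \right)} = 2 + \frac{1}{13^{2}} = 2 + \frac{1}{169} = \frac{339}{169}$)
$S{\left(-776,-86 \right)} - M{\left(-1353,-1824 \right)} = 36 - \frac{339}{169} = \frac{5745}{169}$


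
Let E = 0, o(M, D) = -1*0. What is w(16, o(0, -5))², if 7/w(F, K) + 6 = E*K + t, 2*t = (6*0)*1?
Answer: 49/36 ≈ 1.3611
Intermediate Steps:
o(M, D) = 0
t = 0 (t = ((6*0)*1)/2 = (0*1)/2 = (½)*0 = 0)
w(F, K) = -7/6 (w(F, K) = 7/(-6 + (0*K + 0)) = 7/(-6 + (0 + 0)) = 7/(-6 + 0) = 7/(-6) = 7*(-⅙) = -7/6)
w(16, o(0, -5))² = (-7/6)² = 49/36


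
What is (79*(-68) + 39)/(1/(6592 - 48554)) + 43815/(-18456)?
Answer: 1376715129987/6152 ≈ 2.2378e+8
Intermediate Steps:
(79*(-68) + 39)/(1/(6592 - 48554)) + 43815/(-18456) = (-5372 + 39)/(1/(-41962)) + 43815*(-1/18456) = -5333/(-1/41962) - 14605/6152 = -5333*(-41962) - 14605/6152 = 223783346 - 14605/6152 = 1376715129987/6152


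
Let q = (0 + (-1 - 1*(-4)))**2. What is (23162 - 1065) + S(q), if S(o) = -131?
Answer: 21966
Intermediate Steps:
q = 9 (q = (0 + (-1 + 4))**2 = (0 + 3)**2 = 3**2 = 9)
(23162 - 1065) + S(q) = (23162 - 1065) - 131 = 22097 - 131 = 21966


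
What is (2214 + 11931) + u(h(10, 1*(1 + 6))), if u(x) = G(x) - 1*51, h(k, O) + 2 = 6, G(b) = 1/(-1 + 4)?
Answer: 42283/3 ≈ 14094.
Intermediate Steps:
G(b) = ⅓ (G(b) = 1/3 = ⅓)
h(k, O) = 4 (h(k, O) = -2 + 6 = 4)
u(x) = -152/3 (u(x) = ⅓ - 1*51 = ⅓ - 51 = -152/3)
(2214 + 11931) + u(h(10, 1*(1 + 6))) = (2214 + 11931) - 152/3 = 14145 - 152/3 = 42283/3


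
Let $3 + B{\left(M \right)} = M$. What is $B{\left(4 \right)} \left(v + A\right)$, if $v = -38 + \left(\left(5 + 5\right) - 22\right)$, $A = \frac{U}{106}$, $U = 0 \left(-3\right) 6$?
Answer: $-50$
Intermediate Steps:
$B{\left(M \right)} = -3 + M$
$U = 0$ ($U = 0 \cdot 6 = 0$)
$A = 0$ ($A = \frac{0}{106} = 0 \cdot \frac{1}{106} = 0$)
$v = -50$ ($v = -38 + \left(10 - 22\right) = -38 - 12 = -50$)
$B{\left(4 \right)} \left(v + A\right) = \left(-3 + 4\right) \left(-50 + 0\right) = 1 \left(-50\right) = -50$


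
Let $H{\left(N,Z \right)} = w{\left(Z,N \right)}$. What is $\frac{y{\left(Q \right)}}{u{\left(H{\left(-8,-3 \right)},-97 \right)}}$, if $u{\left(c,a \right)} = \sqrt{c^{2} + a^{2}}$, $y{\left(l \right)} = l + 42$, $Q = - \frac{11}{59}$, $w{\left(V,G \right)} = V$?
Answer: $\frac{2467 \sqrt{9418}}{555662} \approx 0.43086$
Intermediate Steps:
$H{\left(N,Z \right)} = Z$
$Q = - \frac{11}{59}$ ($Q = \left(-11\right) \frac{1}{59} = - \frac{11}{59} \approx -0.18644$)
$y{\left(l \right)} = 42 + l$
$u{\left(c,a \right)} = \sqrt{a^{2} + c^{2}}$
$\frac{y{\left(Q \right)}}{u{\left(H{\left(-8,-3 \right)},-97 \right)}} = \frac{42 - \frac{11}{59}}{\sqrt{\left(-97\right)^{2} + \left(-3\right)^{2}}} = \frac{2467}{59 \sqrt{9409 + 9}} = \frac{2467}{59 \sqrt{9418}} = \frac{2467 \frac{\sqrt{9418}}{9418}}{59} = \frac{2467 \sqrt{9418}}{555662}$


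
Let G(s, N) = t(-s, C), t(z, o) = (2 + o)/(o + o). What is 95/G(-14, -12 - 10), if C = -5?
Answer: 950/3 ≈ 316.67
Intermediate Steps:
t(z, o) = (2 + o)/(2*o) (t(z, o) = (2 + o)/((2*o)) = (2 + o)*(1/(2*o)) = (2 + o)/(2*o))
G(s, N) = 3/10 (G(s, N) = (½)*(2 - 5)/(-5) = (½)*(-⅕)*(-3) = 3/10)
95/G(-14, -12 - 10) = 95/(3/10) = 95*(10/3) = 950/3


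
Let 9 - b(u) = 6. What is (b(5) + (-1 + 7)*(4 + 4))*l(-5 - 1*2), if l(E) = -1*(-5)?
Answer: 255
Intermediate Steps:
l(E) = 5
b(u) = 3 (b(u) = 9 - 1*6 = 9 - 6 = 3)
(b(5) + (-1 + 7)*(4 + 4))*l(-5 - 1*2) = (3 + (-1 + 7)*(4 + 4))*5 = (3 + 6*8)*5 = (3 + 48)*5 = 51*5 = 255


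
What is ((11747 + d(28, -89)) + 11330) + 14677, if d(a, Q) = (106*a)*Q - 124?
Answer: -226522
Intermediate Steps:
d(a, Q) = -124 + 106*Q*a (d(a, Q) = 106*Q*a - 124 = -124 + 106*Q*a)
((11747 + d(28, -89)) + 11330) + 14677 = ((11747 + (-124 + 106*(-89)*28)) + 11330) + 14677 = ((11747 + (-124 - 264152)) + 11330) + 14677 = ((11747 - 264276) + 11330) + 14677 = (-252529 + 11330) + 14677 = -241199 + 14677 = -226522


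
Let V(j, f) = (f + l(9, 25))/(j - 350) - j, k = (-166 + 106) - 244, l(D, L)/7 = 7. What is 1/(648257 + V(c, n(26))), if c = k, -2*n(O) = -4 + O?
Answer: 327/212079428 ≈ 1.5419e-6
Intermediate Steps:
l(D, L) = 49 (l(D, L) = 7*7 = 49)
n(O) = 2 - O/2 (n(O) = -(-4 + O)/2 = 2 - O/2)
k = -304 (k = -60 - 244 = -304)
c = -304
V(j, f) = -j + (49 + f)/(-350 + j) (V(j, f) = (f + 49)/(j - 350) - j = (49 + f)/(-350 + j) - j = -j + (49 + f)/(-350 + j))
1/(648257 + V(c, n(26))) = 1/(648257 + (49 + (2 - ½*26) - 1*(-304)² + 350*(-304))/(-350 - 304)) = 1/(648257 + (49 + (2 - 13) - 1*92416 - 106400)/(-654)) = 1/(648257 - (49 - 11 - 92416 - 106400)/654) = 1/(648257 - 1/654*(-198778)) = 1/(648257 + 99389/327) = 1/(212079428/327) = 327/212079428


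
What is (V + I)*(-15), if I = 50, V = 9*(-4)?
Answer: -210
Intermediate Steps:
V = -36
(V + I)*(-15) = (-36 + 50)*(-15) = 14*(-15) = -210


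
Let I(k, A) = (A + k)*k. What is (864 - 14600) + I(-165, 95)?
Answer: -2186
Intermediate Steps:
I(k, A) = k*(A + k)
(864 - 14600) + I(-165, 95) = (864 - 14600) - 165*(95 - 165) = -13736 - 165*(-70) = -13736 + 11550 = -2186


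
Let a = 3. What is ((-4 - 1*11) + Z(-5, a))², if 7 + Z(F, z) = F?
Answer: 729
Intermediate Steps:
Z(F, z) = -7 + F
((-4 - 1*11) + Z(-5, a))² = ((-4 - 1*11) + (-7 - 5))² = ((-4 - 11) - 12)² = (-15 - 12)² = (-27)² = 729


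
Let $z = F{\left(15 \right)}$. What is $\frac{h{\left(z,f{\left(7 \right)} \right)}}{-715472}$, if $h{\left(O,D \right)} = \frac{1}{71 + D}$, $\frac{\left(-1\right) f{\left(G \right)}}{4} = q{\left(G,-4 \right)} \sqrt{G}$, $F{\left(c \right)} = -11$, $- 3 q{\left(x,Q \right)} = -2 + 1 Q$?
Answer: $- \frac{71}{3286162896} - \frac{\sqrt{7}}{410770362} \approx -2.8047 \cdot 10^{-8}$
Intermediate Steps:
$q{\left(x,Q \right)} = \frac{2}{3} - \frac{Q}{3}$ ($q{\left(x,Q \right)} = - \frac{-2 + 1 Q}{3} = - \frac{-2 + Q}{3} = \frac{2}{3} - \frac{Q}{3}$)
$f{\left(G \right)} = - 8 \sqrt{G}$ ($f{\left(G \right)} = - 4 \left(\frac{2}{3} - - \frac{4}{3}\right) \sqrt{G} = - 4 \left(\frac{2}{3} + \frac{4}{3}\right) \sqrt{G} = - 4 \cdot 2 \sqrt{G} = - 8 \sqrt{G}$)
$z = -11$
$\frac{h{\left(z,f{\left(7 \right)} \right)}}{-715472} = \frac{1}{\left(71 - 8 \sqrt{7}\right) \left(-715472\right)} = \frac{1}{71 - 8 \sqrt{7}} \left(- \frac{1}{715472}\right) = - \frac{1}{715472 \left(71 - 8 \sqrt{7}\right)}$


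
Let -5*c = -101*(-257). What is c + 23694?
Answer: 92513/5 ≈ 18503.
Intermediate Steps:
c = -25957/5 (c = -(-101)*(-257)/5 = -⅕*25957 = -25957/5 ≈ -5191.4)
c + 23694 = -25957/5 + 23694 = 92513/5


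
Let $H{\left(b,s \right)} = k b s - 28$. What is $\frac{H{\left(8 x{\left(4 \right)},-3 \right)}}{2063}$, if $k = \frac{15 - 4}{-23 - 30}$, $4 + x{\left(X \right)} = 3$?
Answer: $- \frac{1748}{109339} \approx -0.015987$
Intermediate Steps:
$x{\left(X \right)} = -1$ ($x{\left(X \right)} = -4 + 3 = -1$)
$k = - \frac{11}{53}$ ($k = \frac{11}{-53} = 11 \left(- \frac{1}{53}\right) = - \frac{11}{53} \approx -0.20755$)
$H{\left(b,s \right)} = -28 - \frac{11 b s}{53}$ ($H{\left(b,s \right)} = - \frac{11 b}{53} s - 28 = - \frac{11 b s}{53} - 28 = -28 - \frac{11 b s}{53}$)
$\frac{H{\left(8 x{\left(4 \right)},-3 \right)}}{2063} = \frac{-28 - \frac{11}{53} \cdot 8 \left(-1\right) \left(-3\right)}{2063} = \left(-28 - \left(- \frac{88}{53}\right) \left(-3\right)\right) \frac{1}{2063} = \left(-28 - \frac{264}{53}\right) \frac{1}{2063} = \left(- \frac{1748}{53}\right) \frac{1}{2063} = - \frac{1748}{109339}$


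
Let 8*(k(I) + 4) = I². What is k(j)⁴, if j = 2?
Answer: 2401/16 ≈ 150.06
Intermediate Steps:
k(I) = -4 + I²/8
k(j)⁴ = (-4 + (⅛)*2²)⁴ = (-4 + (⅛)*4)⁴ = (-4 + ½)⁴ = (-7/2)⁴ = 2401/16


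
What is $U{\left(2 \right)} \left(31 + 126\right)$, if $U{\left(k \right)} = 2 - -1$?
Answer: $471$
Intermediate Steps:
$U{\left(k \right)} = 3$ ($U{\left(k \right)} = 2 + 1 = 3$)
$U{\left(2 \right)} \left(31 + 126\right) = 3 \left(31 + 126\right) = 3 \cdot 157 = 471$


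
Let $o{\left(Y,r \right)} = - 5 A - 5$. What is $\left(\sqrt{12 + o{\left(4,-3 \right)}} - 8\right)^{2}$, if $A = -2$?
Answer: $\left(8 - \sqrt{17}\right)^{2} \approx 15.03$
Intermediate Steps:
$o{\left(Y,r \right)} = 5$ ($o{\left(Y,r \right)} = \left(-5\right) \left(-2\right) - 5 = 10 - 5 = 5$)
$\left(\sqrt{12 + o{\left(4,-3 \right)}} - 8\right)^{2} = \left(\sqrt{12 + 5} - 8\right)^{2} = \left(\sqrt{17} - 8\right)^{2} = \left(-8 + \sqrt{17}\right)^{2}$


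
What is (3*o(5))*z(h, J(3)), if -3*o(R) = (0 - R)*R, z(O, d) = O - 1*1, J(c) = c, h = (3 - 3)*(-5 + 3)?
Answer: -25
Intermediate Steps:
h = 0 (h = 0*(-2) = 0)
z(O, d) = -1 + O (z(O, d) = O - 1 = -1 + O)
o(R) = R**2/3 (o(R) = -(0 - R)*R/3 = -(-R)*R/3 = -(-1)*R**2/3 = R**2/3)
(3*o(5))*z(h, J(3)) = (3*((1/3)*5**2))*(-1 + 0) = (3*((1/3)*25))*(-1) = (3*(25/3))*(-1) = 25*(-1) = -25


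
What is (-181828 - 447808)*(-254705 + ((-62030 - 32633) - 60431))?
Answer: 258024203164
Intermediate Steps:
(-181828 - 447808)*(-254705 + ((-62030 - 32633) - 60431)) = -629636*(-254705 + (-94663 - 60431)) = -629636*(-254705 - 155094) = -629636*(-409799) = 258024203164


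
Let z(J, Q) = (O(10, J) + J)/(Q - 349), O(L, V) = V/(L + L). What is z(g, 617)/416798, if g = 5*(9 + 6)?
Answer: 315/446807456 ≈ 7.0500e-7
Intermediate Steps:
O(L, V) = V/(2*L) (O(L, V) = V/((2*L)) = V*(1/(2*L)) = V/(2*L))
g = 75 (g = 5*15 = 75)
z(J, Q) = 21*J/(20*(-349 + Q)) (z(J, Q) = ((½)*J/10 + J)/(Q - 349) = ((½)*J*(⅒) + J)/(-349 + Q) = (J/20 + J)/(-349 + Q) = (21*J/20)/(-349 + Q) = 21*J/(20*(-349 + Q)))
z(g, 617)/416798 = ((21/20)*75/(-349 + 617))/416798 = ((21/20)*75/268)*(1/416798) = ((21/20)*75*(1/268))*(1/416798) = (315/1072)*(1/416798) = 315/446807456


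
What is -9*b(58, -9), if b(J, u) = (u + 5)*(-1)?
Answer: -36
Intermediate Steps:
b(J, u) = -5 - u (b(J, u) = (5 + u)*(-1) = -5 - u)
-9*b(58, -9) = -9*(-5 - 1*(-9)) = -9*(-5 + 9) = -9*4 = -36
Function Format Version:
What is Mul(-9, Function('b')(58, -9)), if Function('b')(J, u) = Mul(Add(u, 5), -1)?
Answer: -36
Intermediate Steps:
Function('b')(J, u) = Add(-5, Mul(-1, u)) (Function('b')(J, u) = Mul(Add(5, u), -1) = Add(-5, Mul(-1, u)))
Mul(-9, Function('b')(58, -9)) = Mul(-9, Add(-5, Mul(-1, -9))) = Mul(-9, Add(-5, 9)) = Mul(-9, 4) = -36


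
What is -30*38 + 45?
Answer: -1095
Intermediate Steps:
-30*38 + 45 = -1140 + 45 = -1095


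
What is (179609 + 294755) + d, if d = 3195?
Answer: 477559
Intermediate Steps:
(179609 + 294755) + d = (179609 + 294755) + 3195 = 474364 + 3195 = 477559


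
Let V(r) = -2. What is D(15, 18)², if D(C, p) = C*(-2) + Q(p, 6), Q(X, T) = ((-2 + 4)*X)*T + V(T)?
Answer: 33856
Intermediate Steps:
Q(X, T) = -2 + 2*T*X (Q(X, T) = ((-2 + 4)*X)*T - 2 = (2*X)*T - 2 = 2*T*X - 2 = -2 + 2*T*X)
D(C, p) = -2 - 2*C + 12*p (D(C, p) = C*(-2) + (-2 + 2*6*p) = -2*C + (-2 + 12*p) = -2 - 2*C + 12*p)
D(15, 18)² = (-2 - 2*15 + 12*18)² = (-2 - 30 + 216)² = 184² = 33856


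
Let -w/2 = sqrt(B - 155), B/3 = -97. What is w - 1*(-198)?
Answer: 198 - 2*I*sqrt(446) ≈ 198.0 - 42.237*I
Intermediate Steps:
B = -291 (B = 3*(-97) = -291)
w = -2*I*sqrt(446) (w = -2*sqrt(-291 - 155) = -2*I*sqrt(446) ≈ -42.237*I)
w - 1*(-198) = -2*I*sqrt(446) - 1*(-198) = -2*I*sqrt(446) + 198 = 198 - 2*I*sqrt(446)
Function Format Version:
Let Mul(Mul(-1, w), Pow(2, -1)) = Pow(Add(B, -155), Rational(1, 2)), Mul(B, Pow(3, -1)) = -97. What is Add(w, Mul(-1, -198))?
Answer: Add(198, Mul(-2, I, Pow(446, Rational(1, 2)))) ≈ Add(198.00, Mul(-42.237, I))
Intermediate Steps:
B = -291 (B = Mul(3, -97) = -291)
w = Mul(-2, I, Pow(446, Rational(1, 2))) (w = Mul(-2, Pow(Add(-291, -155), Rational(1, 2))) = Mul(-2, Pow(-446, Rational(1, 2))) = Mul(-2, Mul(I, Pow(446, Rational(1, 2)))) = Mul(-2, I, Pow(446, Rational(1, 2))) ≈ Mul(-42.237, I))
Add(w, Mul(-1, -198)) = Add(Mul(-2, I, Pow(446, Rational(1, 2))), Mul(-1, -198)) = Add(Mul(-2, I, Pow(446, Rational(1, 2))), 198) = Add(198, Mul(-2, I, Pow(446, Rational(1, 2))))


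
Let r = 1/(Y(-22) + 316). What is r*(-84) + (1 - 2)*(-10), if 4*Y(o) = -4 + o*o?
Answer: 1069/109 ≈ 9.8073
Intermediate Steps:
Y(o) = -1 + o**2/4 (Y(o) = (-4 + o*o)/4 = (-4 + o**2)/4 = -1 + o**2/4)
r = 1/436 (r = 1/((-1 + (1/4)*(-22)**2) + 316) = 1/((-1 + (1/4)*484) + 316) = 1/((-1 + 121) + 316) = 1/(120 + 316) = 1/436 ≈ 0.0022936)
r*(-84) + (1 - 2)*(-10) = (1/436)*(-84) + (1 - 2)*(-10) = -21/109 - 1*(-10) = -21/109 + 10 = 1069/109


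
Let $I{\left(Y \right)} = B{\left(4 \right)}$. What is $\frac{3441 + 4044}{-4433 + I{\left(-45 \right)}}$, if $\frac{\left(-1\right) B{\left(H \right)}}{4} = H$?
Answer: $- \frac{2495}{1483} \approx -1.6824$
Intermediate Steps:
$B{\left(H \right)} = - 4 H$
$I{\left(Y \right)} = -16$ ($I{\left(Y \right)} = \left(-4\right) 4 = -16$)
$\frac{3441 + 4044}{-4433 + I{\left(-45 \right)}} = \frac{3441 + 4044}{-4433 - 16} = \frac{7485}{-4449} = 7485 \left(- \frac{1}{4449}\right) = - \frac{2495}{1483}$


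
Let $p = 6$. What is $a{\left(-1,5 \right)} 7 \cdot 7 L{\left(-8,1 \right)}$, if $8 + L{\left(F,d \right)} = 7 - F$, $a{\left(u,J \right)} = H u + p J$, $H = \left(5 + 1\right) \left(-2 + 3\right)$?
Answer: $8232$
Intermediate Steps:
$H = 6$ ($H = 6 \cdot 1 = 6$)
$a{\left(u,J \right)} = 6 J + 6 u$ ($a{\left(u,J \right)} = 6 u + 6 J = 6 J + 6 u$)
$L{\left(F,d \right)} = -1 - F$ ($L{\left(F,d \right)} = -8 - \left(-7 + F\right) = -1 - F$)
$a{\left(-1,5 \right)} 7 \cdot 7 L{\left(-8,1 \right)} = \left(6 \cdot 5 + 6 \left(-1\right)\right) 7 \cdot 7 \left(-1 - -8\right) = \left(30 - 6\right) 7 \cdot 7 \left(-1 + 8\right) = 24 \cdot 7 \cdot 7 \cdot 7 = 168 \cdot 49 = 8232$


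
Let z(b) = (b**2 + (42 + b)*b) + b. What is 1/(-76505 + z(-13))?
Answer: -1/76726 ≈ -1.3033e-5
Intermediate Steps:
z(b) = b + b**2 + b*(42 + b) (z(b) = (b**2 + b*(42 + b)) + b = b + b**2 + b*(42 + b))
1/(-76505 + z(-13)) = 1/(-76505 - 13*(43 + 2*(-13))) = 1/(-76505 - 13*(43 - 26)) = 1/(-76505 - 13*17) = 1/(-76505 - 221) = 1/(-76726) = -1/76726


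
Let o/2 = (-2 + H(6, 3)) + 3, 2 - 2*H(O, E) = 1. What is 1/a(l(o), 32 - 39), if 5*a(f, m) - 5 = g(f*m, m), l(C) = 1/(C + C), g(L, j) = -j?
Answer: 5/12 ≈ 0.41667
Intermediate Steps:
H(O, E) = ½ (H(O, E) = 1 - ½*1 = 1 - ½ = ½)
o = 3 (o = 2*((-2 + ½) + 3) = 2*(-3/2 + 3) = 2*(3/2) = 3)
l(C) = 1/(2*C)
a(f, m) = 1 - m/5 (a(f, m) = 1 + (-m)/5 = 1 - m/5)
1/a(l(o), 32 - 39) = 1/(1 - (32 - 39)/5) = 1/(1 - ⅕*(-7)) = 1/(1 + 7/5) = 1/(12/5) = 5/12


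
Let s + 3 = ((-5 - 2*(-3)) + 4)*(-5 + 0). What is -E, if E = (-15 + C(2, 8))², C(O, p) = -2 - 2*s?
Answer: -1521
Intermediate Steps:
s = -28 (s = -3 + ((-5 - 2*(-3)) + 4)*(-5 + 0) = -3 + ((-5 + 6) + 4)*(-5) = -3 + (1 + 4)*(-5) = -3 + 5*(-5) = -3 - 25 = -28)
C(O, p) = 54 (C(O, p) = -2 - 2*(-28) = -2 + 56 = 54)
E = 1521 (E = (-15 + 54)² = 39² = 1521)
-E = -1*1521 = -1521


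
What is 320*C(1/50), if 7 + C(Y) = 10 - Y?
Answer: 4768/5 ≈ 953.60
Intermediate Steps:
C(Y) = 3 - Y (C(Y) = -7 + (10 - Y) = 3 - Y)
320*C(1/50) = 320*(3 - 1/50) = 320*(149/50) = 4768/5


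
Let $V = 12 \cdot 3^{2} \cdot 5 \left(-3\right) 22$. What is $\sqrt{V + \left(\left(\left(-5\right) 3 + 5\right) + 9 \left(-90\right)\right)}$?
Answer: $2 i \sqrt{9115} \approx 190.95 i$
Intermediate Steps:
$V = -35640$ ($V = 12 \cdot 9 \cdot 5 \left(-3\right) 22 = 12 \cdot 45 \left(-3\right) 22 = 12 \left(-135\right) 22 = \left(-1620\right) 22 = -35640$)
$\sqrt{V + \left(\left(\left(-5\right) 3 + 5\right) + 9 \left(-90\right)\right)} = \sqrt{-35640 + \left(\left(\left(-5\right) 3 + 5\right) + 9 \left(-90\right)\right)} = \sqrt{-35640 + \left(\left(-15 + 5\right) - 810\right)} = \sqrt{-35640 - 820} = \sqrt{-36460} = 2 i \sqrt{9115}$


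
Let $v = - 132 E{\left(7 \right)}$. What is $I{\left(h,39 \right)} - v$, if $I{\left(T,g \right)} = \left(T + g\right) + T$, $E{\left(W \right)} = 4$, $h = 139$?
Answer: $845$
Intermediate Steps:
$v = -528$ ($v = \left(-132\right) 4 = -528$)
$I{\left(T,g \right)} = g + 2 T$
$I{\left(h,39 \right)} - v = \left(39 + 2 \cdot 139\right) - -528 = \left(39 + 278\right) + 528 = 317 + 528 = 845$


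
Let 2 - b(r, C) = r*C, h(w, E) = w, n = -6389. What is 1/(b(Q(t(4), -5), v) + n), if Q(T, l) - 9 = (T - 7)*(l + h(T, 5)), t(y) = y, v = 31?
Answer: -1/6759 ≈ -0.00014795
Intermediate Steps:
Q(T, l) = 9 + (-7 + T)*(T + l) (Q(T, l) = 9 + (T - 7)*(l + T) = 9 + (-7 + T)*(T + l))
b(r, C) = 2 - C*r (b(r, C) = 2 - r*C = 2 - C*r)
1/(b(Q(t(4), -5), v) + n) = 1/((2 - 1*31*(9 + 4**2 - 7*4 - 7*(-5) + 4*(-5))) - 6389) = 1/((2 - 1*31*(9 + 16 - 28 + 35 - 20)) - 6389) = 1/((2 - 1*31*12) - 6389) = 1/((2 - 372) - 6389) = 1/(-370 - 6389) = 1/(-6759) = -1/6759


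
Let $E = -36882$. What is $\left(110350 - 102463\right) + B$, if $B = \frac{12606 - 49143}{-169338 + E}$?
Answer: $\frac{542164559}{68740} \approx 7887.2$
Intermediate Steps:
$B = \frac{12179}{68740}$ ($B = \frac{12606 - 49143}{-169338 - 36882} = - \frac{36537}{-206220} = \left(-36537\right) \left(- \frac{1}{206220}\right) = \frac{12179}{68740} \approx 0.17717$)
$\left(110350 - 102463\right) + B = \left(110350 - 102463\right) + \frac{12179}{68740} = 7887 + \frac{12179}{68740} = \frac{542164559}{68740}$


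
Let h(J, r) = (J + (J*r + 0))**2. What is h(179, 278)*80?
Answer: 199528278480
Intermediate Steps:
h(J, r) = (J + J*r)**2
h(179, 278)*80 = (179**2*(1 + 278)**2)*80 = (32041*279**2)*80 = (32041*77841)*80 = 2494103481*80 = 199528278480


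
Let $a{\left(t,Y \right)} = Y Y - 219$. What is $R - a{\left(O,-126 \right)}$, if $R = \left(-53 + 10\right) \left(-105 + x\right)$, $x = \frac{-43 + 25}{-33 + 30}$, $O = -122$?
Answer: $-11400$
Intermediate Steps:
$a{\left(t,Y \right)} = -219 + Y^{2}$ ($a{\left(t,Y \right)} = Y^{2} - 219 = -219 + Y^{2}$)
$x = 6$ ($x = - \frac{18}{-3} = \left(-18\right) \left(- \frac{1}{3}\right) = 6$)
$R = 4257$ ($R = \left(-53 + 10\right) \left(-105 + 6\right) = \left(-43\right) \left(-99\right) = 4257$)
$R - a{\left(O,-126 \right)} = 4257 - \left(-219 + \left(-126\right)^{2}\right) = 4257 - \left(-219 + 15876\right) = 4257 - 15657 = -11400$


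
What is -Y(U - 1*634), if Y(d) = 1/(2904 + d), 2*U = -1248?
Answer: -1/1646 ≈ -0.00060753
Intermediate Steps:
U = -624 (U = (½)*(-1248) = -624)
-Y(U - 1*634) = -1/(2904 + (-624 - 1*634)) = -1/(2904 + (-624 - 634)) = -1/(2904 - 1258) = -1/1646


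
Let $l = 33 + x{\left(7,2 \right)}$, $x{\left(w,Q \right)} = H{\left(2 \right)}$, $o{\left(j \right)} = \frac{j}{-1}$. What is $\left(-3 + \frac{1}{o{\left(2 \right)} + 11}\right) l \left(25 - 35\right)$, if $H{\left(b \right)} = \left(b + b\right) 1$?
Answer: $\frac{9620}{9} \approx 1068.9$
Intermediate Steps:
$o{\left(j \right)} = - j$ ($o{\left(j \right)} = j \left(-1\right) = - j$)
$H{\left(b \right)} = 2 b$ ($H{\left(b \right)} = 2 b 1 = 2 b$)
$x{\left(w,Q \right)} = 4$ ($x{\left(w,Q \right)} = 2 \cdot 2 = 4$)
$l = 37$ ($l = 33 + 4 = 37$)
$\left(-3 + \frac{1}{o{\left(2 \right)} + 11}\right) l \left(25 - 35\right) = \left(-3 + \frac{1}{\left(-1\right) 2 + 11}\right) 37 \left(25 - 35\right) = \left(-3 + \frac{1}{-2 + 11}\right) 37 \left(25 - 35\right) = \left(-3 + \frac{1}{9}\right) 37 \left(-10\right) = \left(- \frac{26}{9}\right) 37 \left(-10\right) = \left(- \frac{962}{9}\right) \left(-10\right) = \frac{9620}{9}$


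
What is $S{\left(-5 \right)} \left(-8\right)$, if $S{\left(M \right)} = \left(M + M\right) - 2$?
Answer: $96$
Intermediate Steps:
$S{\left(M \right)} = -2 + 2 M$ ($S{\left(M \right)} = 2 M - 2 = -2 + 2 M$)
$S{\left(-5 \right)} \left(-8\right) = \left(-2 + 2 \left(-5\right)\right) \left(-8\right) = \left(-2 - 10\right) \left(-8\right) = \left(-12\right) \left(-8\right) = 96$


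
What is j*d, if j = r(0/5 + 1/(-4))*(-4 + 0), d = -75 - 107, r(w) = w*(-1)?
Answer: 182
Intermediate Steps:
r(w) = -w
d = -182
j = -1 (j = (-(0/5 + 1/(-4)))*(-4 + 0) = -(0*(1/5) + 1*(-1/4))*(-4) = -(0 - 1/4)*(-4) = -1*(-1/4)*(-4) = (1/4)*(-4) = -1)
j*d = -1*(-182) = 182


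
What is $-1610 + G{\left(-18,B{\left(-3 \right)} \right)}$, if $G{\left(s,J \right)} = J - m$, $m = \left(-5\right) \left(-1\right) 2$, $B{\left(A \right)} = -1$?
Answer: $-1621$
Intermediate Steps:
$m = 10$ ($m = 5 \cdot 2 = 10$)
$G{\left(s,J \right)} = -10 + J$ ($G{\left(s,J \right)} = J - 10 = -10 + J$)
$-1610 + G{\left(-18,B{\left(-3 \right)} \right)} = -1610 - 11 = -1621$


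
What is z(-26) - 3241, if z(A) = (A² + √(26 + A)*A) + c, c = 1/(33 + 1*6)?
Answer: -100034/39 ≈ -2565.0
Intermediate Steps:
c = 1/39 (c = 1/(33 + 6) = 1/39 ≈ 0.025641)
z(A) = 1/39 + A² + A*√(26 + A) (z(A) = (A² + √(26 + A)*A) + 1/39 = (A² + A*√(26 + A)) + 1/39 = 1/39 + A² + A*√(26 + A))
z(-26) - 3241 = (1/39 + (-26)² - 26*√(26 - 26)) - 3241 = (1/39 + 676 - 26*√0) - 3241 = (1/39 + 676 - 26*0) - 3241 = (1/39 + 676 + 0) - 3241 = 26365/39 - 3241 = -100034/39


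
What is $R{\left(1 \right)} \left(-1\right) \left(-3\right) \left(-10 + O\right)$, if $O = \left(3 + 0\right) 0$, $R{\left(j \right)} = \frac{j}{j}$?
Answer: $-30$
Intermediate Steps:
$R{\left(j \right)} = 1$
$O = 0$ ($O = 3 \cdot 0 = 0$)
$R{\left(1 \right)} \left(-1\right) \left(-3\right) \left(-10 + O\right) = 1 \left(-1\right) \left(-3\right) \left(-10 + 0\right) = \left(-1\right) \left(-3\right) \left(-10\right) = 3 \left(-10\right) = -30$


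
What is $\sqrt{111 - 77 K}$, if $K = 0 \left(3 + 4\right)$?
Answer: $\sqrt{111} \approx 10.536$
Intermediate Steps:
$K = 0$ ($K = 0 \cdot 7 = 0$)
$\sqrt{111 - 77 K} = \sqrt{111 - 0} = \sqrt{111 + 0} = \sqrt{111}$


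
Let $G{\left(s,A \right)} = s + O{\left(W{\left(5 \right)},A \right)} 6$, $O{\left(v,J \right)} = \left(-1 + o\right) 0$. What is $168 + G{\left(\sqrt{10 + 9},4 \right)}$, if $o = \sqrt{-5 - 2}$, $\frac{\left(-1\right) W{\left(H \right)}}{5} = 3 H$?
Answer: $168 + \sqrt{19} \approx 172.36$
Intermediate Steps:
$W{\left(H \right)} = - 15 H$ ($W{\left(H \right)} = - 5 \cdot 3 H = - 15 H$)
$o = i \sqrt{7}$ ($o = \sqrt{-7} = i \sqrt{7} \approx 2.6458 i$)
$O{\left(v,J \right)} = 0$ ($O{\left(v,J \right)} = \left(-1 + i \sqrt{7}\right) 0 = 0$)
$G{\left(s,A \right)} = s$ ($G{\left(s,A \right)} = s + 0 \cdot 6 = s + 0 = s$)
$168 + G{\left(\sqrt{10 + 9},4 \right)} = 168 + \sqrt{10 + 9} = 168 + \sqrt{19}$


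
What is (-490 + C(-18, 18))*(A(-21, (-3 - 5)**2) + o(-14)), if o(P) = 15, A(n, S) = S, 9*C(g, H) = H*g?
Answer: -41554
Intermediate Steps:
C(g, H) = H*g/9 (C(g, H) = (H*g)/9 = H*g/9)
(-490 + C(-18, 18))*(A(-21, (-3 - 5)**2) + o(-14)) = (-490 + (1/9)*18*(-18))*((-3 - 5)**2 + 15) = (-490 - 36)*((-8)**2 + 15) = -526*(64 + 15) = -526*79 = -41554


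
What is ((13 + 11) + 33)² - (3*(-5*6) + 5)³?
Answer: 617374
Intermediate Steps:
((13 + 11) + 33)² - (3*(-5*6) + 5)³ = (24 + 33)² - (3*(-30) + 5)³ = 57² - (-90 + 5)³ = 3249 - 1*(-85)³ = 3249 - 1*(-614125) = 3249 + 614125 = 617374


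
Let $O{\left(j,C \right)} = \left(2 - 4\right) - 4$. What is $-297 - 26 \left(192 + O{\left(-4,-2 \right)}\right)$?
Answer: $-5133$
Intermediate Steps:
$O{\left(j,C \right)} = -6$ ($O{\left(j,C \right)} = -2 - 4 = -6$)
$-297 - 26 \left(192 + O{\left(-4,-2 \right)}\right) = -297 - 26 \left(192 - 6\right) = -297 - 4836 = -5133$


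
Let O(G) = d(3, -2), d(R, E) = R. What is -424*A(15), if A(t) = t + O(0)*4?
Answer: -11448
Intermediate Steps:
O(G) = 3
A(t) = 12 + t (A(t) = t + 3*4 = t + 12 = 12 + t)
-424*A(15) = -424*(12 + 15) = -424*27 = -11448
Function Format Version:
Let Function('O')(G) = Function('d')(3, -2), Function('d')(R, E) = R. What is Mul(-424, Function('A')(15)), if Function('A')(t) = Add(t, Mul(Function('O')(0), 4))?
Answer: -11448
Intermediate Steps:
Function('O')(G) = 3
Function('A')(t) = Add(12, t) (Function('A')(t) = Add(t, Mul(3, 4)) = Add(t, 12) = Add(12, t))
Mul(-424, Function('A')(15)) = Mul(-424, Add(12, 15)) = Mul(-424, 27) = -11448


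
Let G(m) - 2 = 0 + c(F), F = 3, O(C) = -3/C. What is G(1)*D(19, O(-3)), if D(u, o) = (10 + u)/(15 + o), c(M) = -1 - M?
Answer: -29/8 ≈ -3.6250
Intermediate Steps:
D(u, o) = (10 + u)/(15 + o)
G(m) = -2 (G(m) = 2 + (0 + (-1 - 1*3)) = 2 + (0 + (-1 - 3)) = 2 + (0 - 4) = 2 - 4 = -2)
G(1)*D(19, O(-3)) = -2*(10 + 19)/(15 - 3/(-3)) = -2*29/(15 - 3*(-⅓)) = -2*29/(15 + 1) = -2*29/16 = -29/8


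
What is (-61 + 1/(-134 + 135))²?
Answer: 3600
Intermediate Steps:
(-61 + 1/(-134 + 135))² = (-61 + 1/1)² = (-61 + 1)² = (-60)² = 3600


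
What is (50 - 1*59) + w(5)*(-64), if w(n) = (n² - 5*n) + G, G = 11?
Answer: -713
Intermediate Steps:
w(n) = 11 + n² - 5*n (w(n) = (n² - 5*n) + 11 = 11 + n² - 5*n)
(50 - 1*59) + w(5)*(-64) = (50 - 1*59) + (11 + 5² - 5*5)*(-64) = (50 - 59) + (11 + 25 - 25)*(-64) = -9 + 11*(-64) = -9 - 704 = -713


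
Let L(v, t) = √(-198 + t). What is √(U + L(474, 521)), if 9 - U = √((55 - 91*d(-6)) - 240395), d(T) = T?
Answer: √(9 + √323 - I*√239794) ≈ 16.084 - 15.223*I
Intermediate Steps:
U = 9 - I*√239794 (U = 9 - √((55 - 91*(-6)) - 240395) = 9 - √((55 + 546) - 240395) = 9 - √(601 - 240395) = 9 - √(-239794) = 9 - I*√239794 ≈ 9.0 - 489.69*I)
√(U + L(474, 521)) = √((9 - I*√239794) + √(-198 + 521)) = √((9 - I*√239794) + √323) = √(9 + √323 - I*√239794)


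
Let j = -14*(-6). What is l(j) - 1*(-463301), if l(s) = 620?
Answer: 463921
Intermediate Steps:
j = 84
l(j) - 1*(-463301) = 620 - 1*(-463301) = 620 + 463301 = 463921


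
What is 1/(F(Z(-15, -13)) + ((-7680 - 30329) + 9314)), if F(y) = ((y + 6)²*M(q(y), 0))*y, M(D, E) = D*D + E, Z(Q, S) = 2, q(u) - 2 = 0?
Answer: -1/28183 ≈ -3.5482e-5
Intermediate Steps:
q(u) = 2 (q(u) = 2 + 0 = 2)
M(D, E) = E + D² (M(D, E) = D² + E = E + D²)
F(y) = 4*y*(6 + y)² (F(y) = ((y + 6)²*(0 + 2²))*y = ((6 + y)²*(0 + 4))*y = ((6 + y)²*4)*y = (4*(6 + y)²)*y = 4*y*(6 + y)²)
1/(F(Z(-15, -13)) + ((-7680 - 30329) + 9314)) = 1/(4*2*(6 + 2)² + ((-7680 - 30329) + 9314)) = 1/(4*2*8² + (-38009 + 9314)) = 1/(4*2*64 - 28695) = 1/(512 - 28695) = 1/(-28183) = -1/28183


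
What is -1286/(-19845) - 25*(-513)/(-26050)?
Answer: -8840473/20678490 ≈ -0.42752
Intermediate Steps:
-1286/(-19845) - 25*(-513)/(-26050) = -1286*(-1/19845) + 12825*(-1/26050) = 1286/19845 - 513/1042 = -8840473/20678490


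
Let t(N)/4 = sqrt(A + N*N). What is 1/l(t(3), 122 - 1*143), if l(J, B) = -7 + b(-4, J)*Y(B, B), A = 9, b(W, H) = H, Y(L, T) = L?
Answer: 1/18137 - 36*sqrt(2)/18137 ≈ -0.0027519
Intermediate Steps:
t(N) = 4*sqrt(9 + N**2) (t(N) = 4*sqrt(9 + N*N) = 4*sqrt(9 + N**2))
l(J, B) = -7 + B*J (l(J, B) = -7 + J*B = -7 + B*J)
1/l(t(3), 122 - 1*143) = 1/(-7 + (122 - 1*143)*(4*sqrt(9 + 3**2))) = 1/(-7 + (122 - 143)*(4*sqrt(9 + 9))) = 1/(-7 - 84*sqrt(18)) = 1/(-7 - 84*3*sqrt(2)) = 1/(-7 - 252*sqrt(2))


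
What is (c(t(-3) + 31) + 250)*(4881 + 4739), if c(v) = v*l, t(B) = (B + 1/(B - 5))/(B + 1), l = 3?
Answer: 13379015/4 ≈ 3.3448e+6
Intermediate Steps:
t(B) = (B + 1/(-5 + B))/(1 + B)
c(v) = 3*v (c(v) = v*3 = 3*v)
(c(t(-3) + 31) + 250)*(4881 + 4739) = (3*((-1 - 1*(-3)**2 + 5*(-3))/(5 - 1*(-3)**2 + 4*(-3)) + 31) + 250)*(4881 + 4739) = (3*((-1 - 1*9 - 15)/(5 - 1*9 - 12) + 31) + 250)*9620 = (3*((-1 - 9 - 15)/(5 - 9 - 12) + 31) + 250)*9620 = (3*(-25/(-16) + 31) + 250)*9620 = (3*(-1/16*(-25) + 31) + 250)*9620 = (3*(25/16 + 31) + 250)*9620 = (3*(521/16) + 250)*9620 = (1563/16 + 250)*9620 = (5563/16)*9620 = 13379015/4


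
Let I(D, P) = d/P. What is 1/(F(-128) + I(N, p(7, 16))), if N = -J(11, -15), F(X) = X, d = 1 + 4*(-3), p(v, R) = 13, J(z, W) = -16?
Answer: -13/1675 ≈ -0.0077612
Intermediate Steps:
d = -11 (d = 1 - 12 = -11)
N = 16 (N = -1*(-16) = 16)
I(D, P) = -11/P
1/(F(-128) + I(N, p(7, 16))) = 1/(-128 - 11/13) = 1/(-1675/13) = -13/1675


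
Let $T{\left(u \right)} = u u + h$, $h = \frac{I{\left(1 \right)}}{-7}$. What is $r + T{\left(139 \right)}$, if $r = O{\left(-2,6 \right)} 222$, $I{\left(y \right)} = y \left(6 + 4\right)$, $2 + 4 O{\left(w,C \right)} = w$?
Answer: $\frac{133683}{7} \approx 19098.0$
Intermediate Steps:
$O{\left(w,C \right)} = - \frac{1}{2} + \frac{w}{4}$
$I{\left(y \right)} = 10 y$ ($I{\left(y \right)} = y 10 = 10 y$)
$h = - \frac{10}{7}$ ($h = \frac{10 \cdot 1}{-7} = 10 \left(- \frac{1}{7}\right) = - \frac{10}{7} \approx -1.4286$)
$T{\left(u \right)} = - \frac{10}{7} + u^{2}$ ($T{\left(u \right)} = u u - \frac{10}{7} = u^{2} - \frac{10}{7} = - \frac{10}{7} + u^{2}$)
$r = -222$ ($r = \left(- \frac{1}{2} + \frac{1}{4} \left(-2\right)\right) 222 = \left(- \frac{1}{2} - \frac{1}{2}\right) 222 = \left(-1\right) 222 = -222$)
$r + T{\left(139 \right)} = -222 - \left(\frac{10}{7} - 139^{2}\right) = -222 + \left(- \frac{10}{7} + 19321\right) = -222 + \frac{135237}{7} = \frac{133683}{7}$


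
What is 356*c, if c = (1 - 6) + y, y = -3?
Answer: -2848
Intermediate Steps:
c = -8 (c = (1 - 6) - 3 = -5 - 3 = -8)
356*c = 356*(-8) = -2848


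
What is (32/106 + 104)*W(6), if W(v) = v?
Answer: 33168/53 ≈ 625.81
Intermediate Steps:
(32/106 + 104)*W(6) = (32/106 + 104)*6 = (32*(1/106) + 104)*6 = (16/53 + 104)*6 = (5528/53)*6 = 33168/53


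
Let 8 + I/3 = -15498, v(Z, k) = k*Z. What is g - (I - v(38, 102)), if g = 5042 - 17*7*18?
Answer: 53294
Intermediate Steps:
v(Z, k) = Z*k
I = -46518 (I = -24 + 3*(-15498) = -24 - 46494 = -46518)
g = 2900 (g = 5042 - 119*18 = 5042 - 2142 = 2900)
g - (I - v(38, 102)) = 2900 - (-46518 - 38*102) = 2900 - (-46518 - 1*3876) = 2900 - (-46518 - 3876) = 2900 - 1*(-50394) = 2900 + 50394 = 53294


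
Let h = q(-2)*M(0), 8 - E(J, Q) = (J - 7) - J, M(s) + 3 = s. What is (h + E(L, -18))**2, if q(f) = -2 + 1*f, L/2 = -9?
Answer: 729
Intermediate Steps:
M(s) = -3 + s
L = -18 (L = 2*(-9) = -18)
E(J, Q) = 15 (E(J, Q) = 8 - ((J - 7) - J) = 8 - ((-7 + J) - J) = 8 - 1*(-7) = 8 + 7 = 15)
q(f) = -2 + f
h = 12 (h = (-2 - 2)*(-3 + 0) = -4*(-3) = 12)
(h + E(L, -18))**2 = (12 + 15)**2 = 27**2 = 729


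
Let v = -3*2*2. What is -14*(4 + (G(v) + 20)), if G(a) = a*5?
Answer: 504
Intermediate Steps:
v = -12 (v = -6*2 = -12)
G(a) = 5*a
-14*(4 + (G(v) + 20)) = -14*(4 + (5*(-12) + 20)) = -14*(4 + (-60 + 20)) = -14*(4 - 40) = -14*(-36) = 504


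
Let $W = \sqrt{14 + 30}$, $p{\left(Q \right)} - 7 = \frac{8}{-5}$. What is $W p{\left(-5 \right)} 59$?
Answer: $\frac{3186 \sqrt{11}}{5} \approx 2113.4$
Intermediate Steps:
$p{\left(Q \right)} = \frac{27}{5}$ ($p{\left(Q \right)} = 7 + \frac{8}{-5} = 7 + 8 \left(- \frac{1}{5}\right) = 7 - \frac{8}{5} = \frac{27}{5}$)
$W = 2 \sqrt{11}$ ($W = \sqrt{44} = 2 \sqrt{11} \approx 6.6332$)
$W p{\left(-5 \right)} 59 = 2 \sqrt{11} \cdot \frac{27}{5} \cdot 59 = \frac{54 \sqrt{11}}{5} \cdot 59 = \frac{3186 \sqrt{11}}{5}$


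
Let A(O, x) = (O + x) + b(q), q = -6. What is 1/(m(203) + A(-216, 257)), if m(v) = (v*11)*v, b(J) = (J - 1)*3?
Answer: 1/453319 ≈ 2.2060e-6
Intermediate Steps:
b(J) = -3 + 3*J (b(J) = (-1 + J)*3 = -3 + 3*J)
A(O, x) = -21 + O + x (A(O, x) = (O + x) + (-3 + 3*(-6)) = (O + x) + (-3 - 18) = (O + x) - 21 = -21 + O + x)
m(v) = 11*v**2 (m(v) = (11*v)*v = 11*v**2)
1/(m(203) + A(-216, 257)) = 1/(11*203**2 + (-21 - 216 + 257)) = 1/(11*41209 + 20) = 1/(453299 + 20) = 1/453319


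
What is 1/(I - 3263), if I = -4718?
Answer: -1/7981 ≈ -0.00012530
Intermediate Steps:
1/(I - 3263) = 1/(-4718 - 3263) = 1/(-7981) = -1/7981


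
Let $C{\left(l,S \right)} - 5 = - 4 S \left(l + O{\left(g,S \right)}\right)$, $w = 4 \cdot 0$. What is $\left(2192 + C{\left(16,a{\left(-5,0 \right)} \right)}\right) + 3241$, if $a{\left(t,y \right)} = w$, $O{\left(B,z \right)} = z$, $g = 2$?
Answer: $5438$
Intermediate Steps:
$w = 0$
$a{\left(t,y \right)} = 0$
$C{\left(l,S \right)} = 5 - 4 S \left(S + l\right)$ ($C{\left(l,S \right)} = 5 - 4 S \left(l + S\right) = 5 - 4 S \left(S + l\right)$)
$\left(2192 + C{\left(16,a{\left(-5,0 \right)} \right)}\right) + 3241 = \left(2192 - \left(-5 + 0\right)\right) + 3241 = \left(2192 + \left(5 - 0 + 0\right)\right) + 3241 = \left(2192 + \left(5 + 0 + 0\right)\right) + 3241 = \left(2192 + 5\right) + 3241 = 2197 + 3241 = 5438$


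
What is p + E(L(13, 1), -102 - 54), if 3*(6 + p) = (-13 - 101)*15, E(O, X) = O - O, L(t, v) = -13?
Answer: -576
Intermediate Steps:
E(O, X) = 0
p = -576 (p = -6 + ((-13 - 101)*15)/3 = -6 + (-114*15)/3 = -6 + (1/3)*(-1710) = -6 - 570 = -576)
p + E(L(13, 1), -102 - 54) = -576 + 0 = -576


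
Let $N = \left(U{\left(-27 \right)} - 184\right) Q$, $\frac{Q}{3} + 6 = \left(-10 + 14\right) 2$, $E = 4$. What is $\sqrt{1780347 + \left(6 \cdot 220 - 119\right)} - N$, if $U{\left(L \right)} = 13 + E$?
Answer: $1002 + 2 \sqrt{445387} \approx 2336.7$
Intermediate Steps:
$U{\left(L \right)} = 17$ ($U{\left(L \right)} = 13 + 4 = 17$)
$Q = 6$ ($Q = -18 + 3 \left(-10 + 14\right) 2 = -18 + 3 \cdot 4 \cdot 2 = -18 + 3 \cdot 8 = -18 + 24 = 6$)
$N = -1002$ ($N = \left(17 - 184\right) 6 = \left(-167\right) 6 = -1002$)
$\sqrt{1780347 + \left(6 \cdot 220 - 119\right)} - N = \sqrt{1780347 + \left(6 \cdot 220 - 119\right)} - -1002 = \sqrt{1780347 + \left(1320 - 119\right)} + 1002 = \sqrt{1780347 + 1201} + 1002 = \sqrt{1781548} + 1002 = 2 \sqrt{445387} + 1002 = 1002 + 2 \sqrt{445387}$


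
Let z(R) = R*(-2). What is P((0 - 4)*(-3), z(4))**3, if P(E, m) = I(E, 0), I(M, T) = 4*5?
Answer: 8000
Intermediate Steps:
I(M, T) = 20
z(R) = -2*R
P(E, m) = 20
P((0 - 4)*(-3), z(4))**3 = 20**3 = 8000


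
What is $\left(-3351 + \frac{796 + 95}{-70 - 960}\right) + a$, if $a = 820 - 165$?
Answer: $- \frac{2777771}{1030} \approx -2696.9$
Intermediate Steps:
$a = 655$ ($a = 820 - 165 = 655$)
$\left(-3351 + \frac{796 + 95}{-70 - 960}\right) + a = \left(-3351 + \frac{796 + 95}{-70 - 960}\right) + 655 = \left(-3351 + \frac{891}{-1030}\right) + 655 = \left(-3351 + 891 \left(- \frac{1}{1030}\right)\right) + 655 = \left(-3351 - \frac{891}{1030}\right) + 655 = - \frac{3452421}{1030} + 655 = - \frac{2777771}{1030}$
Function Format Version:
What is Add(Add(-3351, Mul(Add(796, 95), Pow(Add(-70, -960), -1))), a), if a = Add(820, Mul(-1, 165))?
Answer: Rational(-2777771, 1030) ≈ -2696.9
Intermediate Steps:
a = 655 (a = Add(820, -165) = 655)
Add(Add(-3351, Mul(Add(796, 95), Pow(Add(-70, -960), -1))), a) = Add(Add(-3351, Mul(Add(796, 95), Pow(Add(-70, -960), -1))), 655) = Add(Add(-3351, Mul(891, Pow(-1030, -1))), 655) = Add(Add(-3351, Mul(891, Rational(-1, 1030))), 655) = Add(Add(-3351, Rational(-891, 1030)), 655) = Add(Rational(-3452421, 1030), 655) = Rational(-2777771, 1030)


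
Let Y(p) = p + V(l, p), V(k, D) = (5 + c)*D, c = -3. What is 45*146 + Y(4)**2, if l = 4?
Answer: 6714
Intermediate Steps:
V(k, D) = 2*D (V(k, D) = (5 - 3)*D = 2*D)
Y(p) = 3*p (Y(p) = p + 2*p = 3*p)
45*146 + Y(4)**2 = 45*146 + (3*4)**2 = 6570 + 12**2 = 6570 + 144 = 6714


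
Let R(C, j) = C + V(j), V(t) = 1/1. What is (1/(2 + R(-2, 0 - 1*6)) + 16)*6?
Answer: 102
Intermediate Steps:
V(t) = 1
R(C, j) = 1 + C (R(C, j) = C + 1 = 1 + C)
(1/(2 + R(-2, 0 - 1*6)) + 16)*6 = (1/(2 + (1 - 2)) + 16)*6 = (1/(2 - 1) + 16)*6 = (1/1 + 16)*6 = (1 + 16)*6 = 17*6 = 102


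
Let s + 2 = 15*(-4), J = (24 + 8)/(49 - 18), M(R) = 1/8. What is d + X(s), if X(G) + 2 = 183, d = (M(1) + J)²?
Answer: 11214593/61504 ≈ 182.34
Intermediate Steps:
M(R) = ⅛
J = 32/31 ≈ 1.0323
d = 82369/61504 (d = (⅛ + 32/31)² = (287/248)² = 82369/61504 ≈ 1.3392)
s = -62 (s = -2 + 15*(-4) = -2 - 60 = -62)
X(G) = 181 (X(G) = -2 + 183 = 181)
d + X(s) = 82369/61504 + 181 = 11214593/61504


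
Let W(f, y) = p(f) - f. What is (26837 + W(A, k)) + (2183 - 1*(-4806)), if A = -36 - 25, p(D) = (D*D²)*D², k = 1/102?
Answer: -844562414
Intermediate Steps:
k = 1/102 ≈ 0.0098039
p(D) = D⁵ (p(D) = D³*D² = D⁵)
A = -61
W(f, y) = f⁵ - f
(26837 + W(A, k)) + (2183 - 1*(-4806)) = (26837 + ((-61)⁵ - 1*(-61))) + (2183 - 1*(-4806)) = (26837 + (-844596301 + 61)) + (2183 + 4806) = (26837 - 844596240) + 6989 = -844569403 + 6989 = -844562414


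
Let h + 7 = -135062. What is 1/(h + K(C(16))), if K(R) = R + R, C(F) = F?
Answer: -1/135037 ≈ -7.4054e-6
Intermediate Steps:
h = -135069 (h = -7 - 135062 = -135069)
K(R) = 2*R
1/(h + K(C(16))) = 1/(-135069 + 2*16) = 1/(-135069 + 32) = 1/(-135037) = -1/135037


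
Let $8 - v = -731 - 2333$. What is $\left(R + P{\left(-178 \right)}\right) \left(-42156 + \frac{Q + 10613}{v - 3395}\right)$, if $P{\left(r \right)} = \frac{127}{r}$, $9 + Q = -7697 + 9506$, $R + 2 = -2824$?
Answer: $\frac{6857399367155}{57494} \approx 1.1927 \cdot 10^{8}$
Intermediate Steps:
$R = -2826$ ($R = -2 - 2824 = -2826$)
$v = 3072$ ($v = 8 - \left(-731 - 2333\right) = 8 - -3064 = 8 + 3064 = 3072$)
$Q = 1800$ ($Q = -9 + \left(-7697 + 9506\right) = -9 + 1809 = 1800$)
$\left(R + P{\left(-178 \right)}\right) \left(-42156 + \frac{Q + 10613}{v - 3395}\right) = \left(-2826 + \frac{127}{-178}\right) \left(-42156 + \frac{1800 + 10613}{3072 - 3395}\right) = \left(-2826 + 127 \left(- \frac{1}{178}\right)\right) \left(-42156 + \frac{12413}{-323}\right) = \left(-2826 - \frac{127}{178}\right) \left(-42156 + 12413 \left(- \frac{1}{323}\right)\right) = - \frac{503155 \left(-42156 - \frac{12413}{323}\right)}{178} = \left(- \frac{503155}{178}\right) \left(- \frac{13628801}{323}\right) = \frac{6857399367155}{57494}$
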